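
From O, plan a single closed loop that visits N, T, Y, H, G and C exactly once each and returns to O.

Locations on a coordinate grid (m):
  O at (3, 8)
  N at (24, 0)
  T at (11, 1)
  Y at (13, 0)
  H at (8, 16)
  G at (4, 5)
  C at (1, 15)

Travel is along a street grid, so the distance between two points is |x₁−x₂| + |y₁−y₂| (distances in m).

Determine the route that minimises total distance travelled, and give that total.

O → N → T → Y → H → G → C → O: 29+14+3+21+15+13+9 = 104
O → N → T → Y → H → C → G → O: 29+14+3+21+8+13+4 = 92
O → N → T → Y → G → H → C → O: 29+14+3+14+15+8+9 = 92
O → N → T → Y → G → C → H → O: 29+14+3+14+13+8+13 = 94
O → N → T → Y → C → H → G → O: 29+14+3+27+8+15+4 = 100
O → N → T → Y → C → G → H → O: 29+14+3+27+13+15+13 = 114
O → N → T → H → Y → G → C → O: 29+14+18+21+14+13+9 = 118
O → N → T → H → Y → C → G → O: 29+14+18+21+27+13+4 = 126
… (352 more)
O → G → N → Y → T → H → C → O: 4+25+11+3+18+8+9 = 78  ← best
The minimum is 78.
One optimal route: O → G → N → Y → T → H → C → O (or its reverse).

Shortest round trip = 78 m.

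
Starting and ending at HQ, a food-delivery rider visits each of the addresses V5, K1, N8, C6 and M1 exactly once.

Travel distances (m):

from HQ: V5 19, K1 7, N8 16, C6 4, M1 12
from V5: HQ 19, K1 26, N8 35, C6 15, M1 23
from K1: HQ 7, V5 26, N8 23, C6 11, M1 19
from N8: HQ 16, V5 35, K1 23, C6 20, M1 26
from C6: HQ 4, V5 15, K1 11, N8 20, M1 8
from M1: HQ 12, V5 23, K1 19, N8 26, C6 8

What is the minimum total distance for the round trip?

There are 60 distinct closed tours to check (reversals are equivalent).
HQ-V5-K1-N8-C6-M1-HQ: 19+26+23+20+8+12 = 108
HQ-V5-K1-N8-M1-C6-HQ: 19+26+23+26+8+4 = 106
HQ-V5-K1-C6-N8-M1-HQ: 19+26+11+20+26+12 = 114
HQ-V5-K1-C6-M1-N8-HQ: 19+26+11+8+26+16 = 106
HQ-V5-K1-M1-N8-C6-HQ: 19+26+19+26+20+4 = 114
HQ-V5-K1-M1-C6-N8-HQ: 19+26+19+8+20+16 = 108
HQ-V5-N8-K1-C6-M1-HQ: 19+35+23+11+8+12 = 108
HQ-V5-N8-K1-M1-C6-HQ: 19+35+23+19+8+4 = 108
HQ-V5-N8-C6-K1-M1-HQ: 19+35+20+11+19+12 = 116
HQ-V5-N8-C6-M1-K1-HQ: 19+35+20+8+19+7 = 108
HQ-V5-N8-M1-K1-C6-HQ: 19+35+26+19+11+4 = 114
HQ-V5-N8-M1-C6-K1-HQ: 19+35+26+8+11+7 = 106
HQ-V5-C6-K1-N8-M1-HQ: 19+15+11+23+26+12 = 106
HQ-V5-C6-K1-M1-N8-HQ: 19+15+11+19+26+16 = 106
… (46 more)
HQ-V5-C6-M1-N8-K1-HQ: 19+15+8+26+23+7 = 98  ← best
The minimum is 98.
One optimal route: HQ → V5 → C6 → M1 → N8 → K1 → HQ (or its reverse).

Shortest round trip = 98 m.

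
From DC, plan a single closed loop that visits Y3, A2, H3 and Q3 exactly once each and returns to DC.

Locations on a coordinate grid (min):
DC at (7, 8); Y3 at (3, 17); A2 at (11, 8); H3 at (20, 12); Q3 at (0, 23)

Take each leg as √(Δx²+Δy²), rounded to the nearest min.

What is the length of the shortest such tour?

With 4 stops there are 4!/2 = 12 distinct round trips (a route and its reverse cost the same).
DC - Y3 - A2 - H3 - Q3 - DC: 10+12+10+23+17 = 72
DC - Y3 - A2 - Q3 - H3 - DC: 10+12+19+23+14 = 78
DC - Y3 - H3 - A2 - Q3 - DC: 10+18+10+19+17 = 74
DC - Y3 - H3 - Q3 - A2 - DC: 10+18+23+19+4 = 74
DC - Y3 - Q3 - A2 - H3 - DC: 10+7+19+10+14 = 60
DC - Y3 - Q3 - H3 - A2 - DC: 10+7+23+10+4 = 54
DC - A2 - Y3 - H3 - Q3 - DC: 4+12+18+23+17 = 74
DC - A2 - Y3 - Q3 - H3 - DC: 4+12+7+23+14 = 60
DC - A2 - H3 - Y3 - Q3 - DC: 4+10+18+7+17 = 56
DC - A2 - Q3 - Y3 - H3 - DC: 4+19+7+18+14 = 62
DC - H3 - Y3 - A2 - Q3 - DC: 14+18+12+19+17 = 80
DC - H3 - A2 - Y3 - Q3 - DC: 14+10+12+7+17 = 60
The minimum is 54.
One optimal route: DC → Y3 → Q3 → H3 → A2 → DC (or its reverse).

54 min — the shortest possible round trip.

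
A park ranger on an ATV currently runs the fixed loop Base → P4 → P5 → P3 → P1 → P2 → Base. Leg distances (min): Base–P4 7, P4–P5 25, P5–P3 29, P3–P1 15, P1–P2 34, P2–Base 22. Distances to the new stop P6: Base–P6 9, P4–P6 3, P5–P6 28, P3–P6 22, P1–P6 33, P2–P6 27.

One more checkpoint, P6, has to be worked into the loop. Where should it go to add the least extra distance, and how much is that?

Minimum extra distance: 5 min, inserting P6 between Base and P4.

Insertion cost between consecutive stops i–j is d(i,P6) + d(P6,j) − d(i,j):
  between Base and P4: 9 + 3 − 7 = 5
  between P4 and P5: 3 + 28 − 25 = 6
  between P5 and P3: 28 + 22 − 29 = 21
  between P3 and P1: 22 + 33 − 15 = 40
  between P1 and P2: 33 + 27 − 34 = 26
  between P2 and Base: 27 + 9 − 22 = 14
Cheapest insertion is between Base and P4, adding 5.
New total = 132 + 5 = 137.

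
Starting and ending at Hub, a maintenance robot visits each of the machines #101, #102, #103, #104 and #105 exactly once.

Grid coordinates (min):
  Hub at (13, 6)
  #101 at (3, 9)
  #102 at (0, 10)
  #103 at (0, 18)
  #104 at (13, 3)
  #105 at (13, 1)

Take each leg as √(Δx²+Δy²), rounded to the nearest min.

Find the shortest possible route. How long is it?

Shortest round trip = 47 min.

With 5 stops there are 5!/2 = 60 distinct round trips (a route and its reverse cost the same).
Hub-#101-#102-#103-#104-#105-Hub: 10+3+8+20+2+5 = 48
Hub-#101-#102-#103-#105-#104-Hub: 10+3+8+21+2+3 = 47
Hub-#101-#102-#104-#103-#105-Hub: 10+3+15+20+21+5 = 74
Hub-#101-#102-#104-#105-#103-Hub: 10+3+15+2+21+18 = 69
Hub-#101-#102-#105-#103-#104-Hub: 10+3+16+21+20+3 = 73
Hub-#101-#102-#105-#104-#103-Hub: 10+3+16+2+20+18 = 69
Hub-#101-#103-#102-#104-#105-Hub: 10+9+8+15+2+5 = 49
Hub-#101-#103-#102-#105-#104-Hub: 10+9+8+16+2+3 = 48
Hub-#101-#103-#104-#102-#105-Hub: 10+9+20+15+16+5 = 75
Hub-#101-#103-#104-#105-#102-Hub: 10+9+20+2+16+14 = 71
Hub-#101-#103-#105-#102-#104-Hub: 10+9+21+16+15+3 = 74
Hub-#101-#103-#105-#104-#102-Hub: 10+9+21+2+15+14 = 71
Hub-#101-#104-#102-#103-#105-Hub: 10+12+15+8+21+5 = 71
Hub-#101-#104-#102-#105-#103-Hub: 10+12+15+16+21+18 = 92
… (46 more)
The minimum is 47.
One optimal route: Hub → #101 → #102 → #103 → #105 → #104 → Hub (or its reverse).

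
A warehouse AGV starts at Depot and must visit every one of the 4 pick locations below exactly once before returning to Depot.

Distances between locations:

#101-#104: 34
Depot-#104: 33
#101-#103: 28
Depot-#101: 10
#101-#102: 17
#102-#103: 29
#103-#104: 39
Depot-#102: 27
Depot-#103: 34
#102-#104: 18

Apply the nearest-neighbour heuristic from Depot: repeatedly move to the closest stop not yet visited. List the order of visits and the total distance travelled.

Nearest-neighbour total = 118; route Depot → #101 → #102 → #104 → #103 → Depot.

From Depot: distances to unvisited — #101=10, #102=27, #104=33, #103=34. Nearest is #101 (10).
From #101: distances to unvisited — #102=17, #103=28, #104=34. Nearest is #102 (17).
From #102: distances to unvisited — #104=18, #103=29. Nearest is #104 (18).
From #104: distances to unvisited — #103=39. Nearest is #103 (39).
Return #103→Depot: 34.
Total = 10 + 17 + 18 + 39 + 34 = 118.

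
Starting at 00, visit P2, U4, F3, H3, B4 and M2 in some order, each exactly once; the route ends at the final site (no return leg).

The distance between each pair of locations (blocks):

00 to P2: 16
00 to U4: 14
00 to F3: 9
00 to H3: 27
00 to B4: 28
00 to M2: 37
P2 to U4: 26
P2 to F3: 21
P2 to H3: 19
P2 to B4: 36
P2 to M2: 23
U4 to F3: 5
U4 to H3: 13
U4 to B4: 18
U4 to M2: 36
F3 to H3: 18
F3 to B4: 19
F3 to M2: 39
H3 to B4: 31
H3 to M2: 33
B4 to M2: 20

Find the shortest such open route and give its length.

Minimum one-way distance = 89 blocks.

There are 6! = 720 possible orderings.
00→P2→U4→F3→H3→B4→M2: 16+26+5+18+31+20 = 116
00→P2→U4→F3→H3→M2→B4: 16+26+5+18+33+20 = 118
00→P2→U4→F3→B4→H3→M2: 16+26+5+19+31+33 = 130
00→P2→U4→F3→B4→M2→H3: 16+26+5+19+20+33 = 119
00→P2→U4→F3→M2→H3→B4: 16+26+5+39+33+31 = 150
00→P2→U4→F3→M2→B4→H3: 16+26+5+39+20+31 = 137
00→P2→U4→H3→F3→B4→M2: 16+26+13+18+19+20 = 112
00→P2→U4→H3→F3→M2→B4: 16+26+13+18+39+20 = 132
… (712 more)
00→F3→U4→H3→P2→M2→B4: 9+5+13+19+23+20 = 89  ← best
The minimum is 89.
One shortest path: 00 → F3 → U4 → H3 → P2 → M2 → B4.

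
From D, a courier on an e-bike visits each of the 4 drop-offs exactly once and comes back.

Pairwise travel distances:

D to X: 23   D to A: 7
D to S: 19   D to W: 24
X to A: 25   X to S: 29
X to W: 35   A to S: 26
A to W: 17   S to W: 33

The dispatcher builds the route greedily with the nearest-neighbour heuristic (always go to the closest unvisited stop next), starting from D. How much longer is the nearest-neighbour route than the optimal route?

From D: A=7, S=19, X=23, W=24 → choose A (7).
From A: W=17, X=25, S=26 → choose W (17).
From W: S=33, X=35 → choose S (33).
From S: X=29 → choose X (29).
NN route D → A → W → S → X → D costs 109.
Optimal: D → A → W → X → S → D costs 107 (by enumerating all 12 distinct tours).
Excess = 109 − 107 = 2.

2 longer than the optimal tour.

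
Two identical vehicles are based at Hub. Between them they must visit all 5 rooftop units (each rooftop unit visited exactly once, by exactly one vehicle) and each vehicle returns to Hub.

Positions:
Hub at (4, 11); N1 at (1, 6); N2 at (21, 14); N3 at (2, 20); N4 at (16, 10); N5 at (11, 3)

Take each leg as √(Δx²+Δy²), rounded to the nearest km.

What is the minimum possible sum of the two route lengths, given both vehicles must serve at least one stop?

66 km — the smallest possible combined total.

Try each way of splitting the stops between the two vehicles (each non-empty) and, for each split, find the best tour for each vehicle:
  {N1} + {N2, N3, N4, N5}: 12 + 55 = 67
  {N2} + {N1, N3, N4, N5}: 34 + 51 = 85
  {N1, N2} + {N3, N4, N5}: 45 + 46 = 91
  {N3} + {N1, N2, N4, N5}: 18 + 48 = 66
  {N1, N3} + {N2, N4, N5}: 29 + 43 = 72
  {N2, N3} + {N1, N4, N5}: 46 + 37 = 83
  … (15 splits in total)
Best: vehicle 1 Hub → N3 → Hub = 18; vehicle 2 Hub → N1 → N5 → N4 → N2 → Hub = 48; combined 66.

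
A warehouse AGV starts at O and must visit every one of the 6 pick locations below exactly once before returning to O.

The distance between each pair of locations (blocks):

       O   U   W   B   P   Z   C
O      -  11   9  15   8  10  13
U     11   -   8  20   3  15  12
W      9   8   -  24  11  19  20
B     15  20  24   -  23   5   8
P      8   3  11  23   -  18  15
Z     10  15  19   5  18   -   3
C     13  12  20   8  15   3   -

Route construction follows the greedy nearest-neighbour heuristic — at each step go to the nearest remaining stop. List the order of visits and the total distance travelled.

From O: distances to unvisited — P=8, W=9, Z=10, U=11, C=13, B=15. Nearest is P (8).
From P: distances to unvisited — U=3, W=11, C=15, Z=18, B=23. Nearest is U (3).
From U: distances to unvisited — W=8, C=12, Z=15, B=20. Nearest is W (8).
From W: distances to unvisited — Z=19, C=20, B=24. Nearest is Z (19).
From Z: distances to unvisited — C=3, B=5. Nearest is C (3).
From C: distances to unvisited — B=8. Nearest is B (8).
Return B→O: 15.
Total = 8 + 3 + 8 + 19 + 3 + 8 + 15 = 64.

Nearest-neighbour total = 64 blocks; route O → P → U → W → Z → C → B → O.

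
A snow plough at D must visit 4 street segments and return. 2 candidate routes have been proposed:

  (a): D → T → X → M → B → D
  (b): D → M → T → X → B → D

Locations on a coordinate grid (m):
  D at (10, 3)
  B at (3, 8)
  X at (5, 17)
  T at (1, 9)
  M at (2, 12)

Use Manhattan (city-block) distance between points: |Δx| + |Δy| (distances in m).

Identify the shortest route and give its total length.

(a): 15 + 12 + 8 + 5 + 12 = 52
(b): 17 + 4 + 12 + 11 + 12 = 56

52 m — (a) is the shortest.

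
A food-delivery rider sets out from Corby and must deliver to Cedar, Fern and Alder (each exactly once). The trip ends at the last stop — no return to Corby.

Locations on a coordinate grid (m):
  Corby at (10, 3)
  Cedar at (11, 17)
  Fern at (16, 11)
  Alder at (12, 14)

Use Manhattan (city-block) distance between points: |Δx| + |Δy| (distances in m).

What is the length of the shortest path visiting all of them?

There are 3! = 6 possible orderings.
Corby → Cedar → Fern → Alder: 15+11+7 = 33
Corby → Cedar → Alder → Fern: 15+4+7 = 26
Corby → Fern → Cedar → Alder: 14+11+4 = 29
Corby → Fern → Alder → Cedar: 14+7+4 = 25
Corby → Alder → Cedar → Fern: 13+4+11 = 28
Corby → Alder → Fern → Cedar: 13+7+11 = 31
The minimum is 25.
One shortest path: Corby → Fern → Alder → Cedar.

Shortest open route: 25 m.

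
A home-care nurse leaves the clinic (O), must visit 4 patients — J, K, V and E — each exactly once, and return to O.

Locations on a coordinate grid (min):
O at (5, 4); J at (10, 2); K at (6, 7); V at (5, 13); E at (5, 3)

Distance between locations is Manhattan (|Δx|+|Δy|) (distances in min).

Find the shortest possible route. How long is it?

With 4 stops there are 4!/2 = 12 distinct round trips (a route and its reverse cost the same).
O→J→K→V→E→O: 7+9+7+10+1 = 34
O→J→K→E→V→O: 7+9+5+10+9 = 40
O→J→V→K→E→O: 7+16+7+5+1 = 36
O→J→V→E→K→O: 7+16+10+5+4 = 42
O→J→E→K→V→O: 7+6+5+7+9 = 34
O→J→E→V→K→O: 7+6+10+7+4 = 34
O→K→J→V→E→O: 4+9+16+10+1 = 40
O→K→J→E→V→O: 4+9+6+10+9 = 38
O→K→V→J→E→O: 4+7+16+6+1 = 34
O→K→E→J→V→O: 4+5+6+16+9 = 40
O→V→J→K→E→O: 9+16+9+5+1 = 40
O→V→K→J→E→O: 9+7+9+6+1 = 32
The minimum is 32.
One optimal route: O → V → K → J → E → O (or its reverse).

Minimum total distance: 32 min.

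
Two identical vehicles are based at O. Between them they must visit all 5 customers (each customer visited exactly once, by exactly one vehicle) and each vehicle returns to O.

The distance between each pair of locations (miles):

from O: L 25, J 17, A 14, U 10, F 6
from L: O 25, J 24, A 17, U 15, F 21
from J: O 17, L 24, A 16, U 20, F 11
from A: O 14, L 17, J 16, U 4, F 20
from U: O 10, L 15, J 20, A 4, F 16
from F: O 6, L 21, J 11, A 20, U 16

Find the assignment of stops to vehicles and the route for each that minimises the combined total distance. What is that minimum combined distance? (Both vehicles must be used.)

Minimum combined distance: 84 miles.

Try each way of splitting the stops between the two vehicles (each non-empty) and, for each split, find the best tour for each vehicle:
  {L} + {J, A, U, F}: 50 + 47 = 97
  {J} + {L, A, U, F}: 34 + 58 = 92
  {L, J} + {A, U, F}: 66 + 40 = 106
  {A} + {L, J, U, F}: 28 + 66 = 94
  {L, A} + {J, U, F}: 56 + 47 = 103
  {J, A} + {L, U, F}: 47 + 52 = 99
  … (15 splits in total)
  {L, J, A, U} + {F}: 72 + 12 = 84  ← best
Best: vehicle 1 O → J → L → A → U → O = 72; vehicle 2 O → F → O = 12; combined 84.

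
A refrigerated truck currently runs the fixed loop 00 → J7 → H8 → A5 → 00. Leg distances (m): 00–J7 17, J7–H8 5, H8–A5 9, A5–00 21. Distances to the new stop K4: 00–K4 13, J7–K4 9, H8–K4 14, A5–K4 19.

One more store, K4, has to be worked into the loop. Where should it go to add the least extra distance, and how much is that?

Minimum extra distance: 5 m, inserting K4 between 00 and J7.

Insertion cost between consecutive stops i–j is d(i,K4) + d(K4,j) − d(i,j):
  between 00 and J7: 13 + 9 − 17 = 5
  between J7 and H8: 9 + 14 − 5 = 18
  between H8 and A5: 14 + 19 − 9 = 24
  between A5 and 00: 19 + 13 − 21 = 11
Cheapest insertion is between 00 and J7, adding 5.
New total = 52 + 5 = 57.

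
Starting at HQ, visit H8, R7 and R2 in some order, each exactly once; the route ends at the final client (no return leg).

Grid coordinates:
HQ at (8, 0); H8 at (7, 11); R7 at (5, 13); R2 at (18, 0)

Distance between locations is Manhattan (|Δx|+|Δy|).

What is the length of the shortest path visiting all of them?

There are 3! = 6 possible orderings.
HQ → H8 → R7 → R2: 12+4+26 = 42
HQ → H8 → R2 → R7: 12+22+26 = 60
HQ → R7 → H8 → R2: 16+4+22 = 42
HQ → R7 → R2 → H8: 16+26+22 = 64
HQ → R2 → H8 → R7: 10+22+4 = 36
HQ → R2 → R7 → H8: 10+26+4 = 40
The minimum is 36.
One shortest path: HQ → R2 → H8 → R7.

Minimum one-way distance = 36.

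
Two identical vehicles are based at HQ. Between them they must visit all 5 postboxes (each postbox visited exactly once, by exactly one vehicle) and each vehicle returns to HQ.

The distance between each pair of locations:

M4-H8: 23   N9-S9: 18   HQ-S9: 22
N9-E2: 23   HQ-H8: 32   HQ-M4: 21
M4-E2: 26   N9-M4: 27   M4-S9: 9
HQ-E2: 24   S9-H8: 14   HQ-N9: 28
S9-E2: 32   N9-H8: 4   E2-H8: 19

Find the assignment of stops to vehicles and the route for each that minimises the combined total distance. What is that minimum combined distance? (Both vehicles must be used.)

124 — the smallest possible combined total.

There are 2^4 − 1 = 15 ways to divide the 5 stops into two non-empty groups. For each, the best each vehicle can do is its own shortest tour through its group:
  {N9} + {M4, S9, E2, H8}: 56 + 87 = 143
  {M4} + {N9, S9, E2, H8}: 42 + 87 = 129
  {N9, M4} + {S9, E2, H8}: 76 + 79 = 155
  {S9} + {N9, M4, E2, H8}: 44 + 95 = 139
  {N9, S9} + {M4, E2, H8}: 68 + 87 = 155
  {M4, S9} + {N9, E2, H8}: 52 + 75 = 127
  … (15 splits in total)
  {E2} + {N9, M4, S9, H8}: 48 + 76 = 124  ← best
Best: vehicle 1 HQ → E2 → HQ = 48; vehicle 2 HQ → N9 → H8 → S9 → M4 → HQ = 76; combined 124.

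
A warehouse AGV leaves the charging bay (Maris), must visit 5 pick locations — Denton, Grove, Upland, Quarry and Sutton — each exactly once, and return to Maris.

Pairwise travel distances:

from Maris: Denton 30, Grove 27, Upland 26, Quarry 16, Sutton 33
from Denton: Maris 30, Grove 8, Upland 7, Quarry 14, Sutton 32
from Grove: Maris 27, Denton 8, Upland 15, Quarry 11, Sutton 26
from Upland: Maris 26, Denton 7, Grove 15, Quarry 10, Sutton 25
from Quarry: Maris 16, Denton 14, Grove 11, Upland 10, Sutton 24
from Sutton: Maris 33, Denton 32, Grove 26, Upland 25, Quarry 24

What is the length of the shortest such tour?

Shortest round trip = 100.

With 5 stops there are 5!/2 = 60 distinct round trips (a route and its reverse cost the same).
Maris - Denton - Grove - Upland - Quarry - Sutton - Maris: 30+8+15+10+24+33 = 120
Maris - Denton - Grove - Upland - Sutton - Quarry - Maris: 30+8+15+25+24+16 = 118
Maris - Denton - Grove - Quarry - Upland - Sutton - Maris: 30+8+11+10+25+33 = 117
Maris - Denton - Grove - Quarry - Sutton - Upland - Maris: 30+8+11+24+25+26 = 124
Maris - Denton - Grove - Sutton - Upland - Quarry - Maris: 30+8+26+25+10+16 = 115
Maris - Denton - Grove - Sutton - Quarry - Upland - Maris: 30+8+26+24+10+26 = 124
Maris - Denton - Upland - Grove - Quarry - Sutton - Maris: 30+7+15+11+24+33 = 120
Maris - Denton - Upland - Grove - Sutton - Quarry - Maris: 30+7+15+26+24+16 = 118
Maris - Denton - Upland - Quarry - Grove - Sutton - Maris: 30+7+10+11+26+33 = 117
Maris - Denton - Upland - Quarry - Sutton - Grove - Maris: 30+7+10+24+26+27 = 124
Maris - Denton - Upland - Sutton - Grove - Quarry - Maris: 30+7+25+26+11+16 = 115
Maris - Denton - Upland - Sutton - Quarry - Grove - Maris: 30+7+25+24+11+27 = 124
Maris - Denton - Quarry - Grove - Upland - Sutton - Maris: 30+14+11+15+25+33 = 128
Maris - Denton - Quarry - Grove - Sutton - Upland - Maris: 30+14+11+26+25+26 = 132
… (46 more)
Maris - Quarry - Grove - Denton - Upland - Sutton - Maris: 16+11+8+7+25+33 = 100  ← best
The minimum is 100.
One optimal route: Maris → Quarry → Grove → Denton → Upland → Sutton → Maris (or its reverse).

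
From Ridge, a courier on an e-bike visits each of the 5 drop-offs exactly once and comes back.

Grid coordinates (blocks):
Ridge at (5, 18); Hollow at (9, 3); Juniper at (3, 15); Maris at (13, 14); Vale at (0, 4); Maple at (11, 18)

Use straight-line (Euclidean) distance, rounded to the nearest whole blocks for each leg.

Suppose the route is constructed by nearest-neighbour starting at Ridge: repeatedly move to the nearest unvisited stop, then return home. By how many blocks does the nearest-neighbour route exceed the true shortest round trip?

Excess over optimum: 7 blocks.

Ridge: Juniper=4, Maple=6, Maris=9, Vale=15, Hollow=16 ⇒ Juniper
Juniper: Maple=9, Maris=10, Vale=11, Hollow=13 ⇒ Maple
Maple: Maris=4, Hollow=15, Vale=18 ⇒ Maris
Maris: Hollow=12, Vale=16 ⇒ Hollow
Hollow: Vale=9 ⇒ Vale
NN route Ridge → Juniper → Maple → Maris → Hollow → Vale → Ridge costs 53.
Optimal: Ridge → Juniper → Vale → Hollow → Maris → Maple → Ridge costs 46 (by enumerating all 60 distinct tours).
Excess = 53 − 46 = 7.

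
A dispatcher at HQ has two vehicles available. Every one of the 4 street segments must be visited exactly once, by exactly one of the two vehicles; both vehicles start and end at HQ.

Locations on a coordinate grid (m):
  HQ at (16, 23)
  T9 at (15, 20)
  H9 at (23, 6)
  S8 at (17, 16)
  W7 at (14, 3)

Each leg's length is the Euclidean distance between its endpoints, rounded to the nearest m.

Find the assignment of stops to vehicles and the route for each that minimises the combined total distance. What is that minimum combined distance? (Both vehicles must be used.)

Try each way of splitting the stops between the two vehicles (each non-empty) and, for each split, find the best tour for each vehicle:
  {T9} + {H9, S8, W7}: 6 + 47 = 53
  {H9} + {T9, S8, W7}: 36 + 40 = 76
  {T9, H9} + {S8, W7}: 37 + 40 = 77
  {S8} + {T9, H9, W7}: 14 + 47 = 61
  {T9, S8} + {H9, W7}: 14 + 47 = 61
  {H9, S8} + {T9, W7}: 37 + 40 = 77
  … (7 splits in total)
Best: vehicle 1 HQ → T9 → HQ = 6; vehicle 2 HQ → H9 → W7 → S8 → HQ = 47; combined 53.

Minimum combined distance: 53 m.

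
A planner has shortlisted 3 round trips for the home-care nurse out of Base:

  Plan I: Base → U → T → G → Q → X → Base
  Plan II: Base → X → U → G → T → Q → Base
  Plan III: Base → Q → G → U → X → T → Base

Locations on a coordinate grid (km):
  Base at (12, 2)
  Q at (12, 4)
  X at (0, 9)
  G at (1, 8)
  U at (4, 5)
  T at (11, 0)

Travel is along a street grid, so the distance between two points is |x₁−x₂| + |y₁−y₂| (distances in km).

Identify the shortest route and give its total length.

Plan I: 11 + 12 + 18 + 15 + 17 + 19 = 92
Plan II: 19 + 8 + 6 + 18 + 5 + 2 = 58
Plan III: 2 + 15 + 6 + 8 + 20 + 3 = 54

Shortest is Plan III, total 54 km.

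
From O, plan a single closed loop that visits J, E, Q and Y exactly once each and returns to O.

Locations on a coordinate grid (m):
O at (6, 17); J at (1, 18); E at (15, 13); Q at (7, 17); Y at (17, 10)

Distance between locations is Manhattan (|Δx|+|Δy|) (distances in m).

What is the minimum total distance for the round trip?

48 m — the shortest possible round trip.

There are 12 distinct closed tours to check (reversals are equivalent).
O→J→E→Q→Y→O: 6+19+12+17+18 = 72
O→J→E→Y→Q→O: 6+19+5+17+1 = 48
O→J→Q→E→Y→O: 6+7+12+5+18 = 48
O→J→Q→Y→E→O: 6+7+17+5+13 = 48
O→J→Y→E→Q→O: 6+24+5+12+1 = 48
O→J→Y→Q→E→O: 6+24+17+12+13 = 72
O→E→J→Q→Y→O: 13+19+7+17+18 = 74
O→E→J→Y→Q→O: 13+19+24+17+1 = 74
O→E→Q→J→Y→O: 13+12+7+24+18 = 74
O→E→Y→J→Q→O: 13+5+24+7+1 = 50
O→Q→J→E→Y→O: 1+7+19+5+18 = 50
O→Q→E→J→Y→O: 1+12+19+24+18 = 74
The minimum is 48.
One optimal route: O → J → E → Y → Q → O (or its reverse).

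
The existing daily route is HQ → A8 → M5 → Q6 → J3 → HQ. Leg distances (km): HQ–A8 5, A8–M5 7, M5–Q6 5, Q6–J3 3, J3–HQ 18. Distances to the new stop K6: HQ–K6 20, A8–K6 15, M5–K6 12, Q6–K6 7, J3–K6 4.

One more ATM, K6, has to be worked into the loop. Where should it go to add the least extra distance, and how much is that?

Adding 6 km by placing K6 on the J3–HQ leg.

Insertion cost between consecutive stops i–j is d(i,K6) + d(K6,j) − d(i,j):
  between HQ and A8: 20 + 15 − 5 = 30
  between A8 and M5: 15 + 12 − 7 = 20
  between M5 and Q6: 12 + 7 − 5 = 14
  between Q6 and J3: 7 + 4 − 3 = 8
  between J3 and HQ: 4 + 20 − 18 = 6
Cheapest insertion is between J3 and HQ, adding 6.
New total = 38 + 6 = 44.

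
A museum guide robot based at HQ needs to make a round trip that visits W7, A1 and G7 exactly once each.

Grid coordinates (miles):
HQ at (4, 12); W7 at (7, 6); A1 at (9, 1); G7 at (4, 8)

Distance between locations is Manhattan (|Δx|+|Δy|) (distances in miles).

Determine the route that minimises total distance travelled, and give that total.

There are 3 distinct closed tours to check (reversals are equivalent).
HQ → W7 → A1 → G7 → HQ: 9+7+12+4 = 32
HQ → W7 → G7 → A1 → HQ: 9+5+12+16 = 42
HQ → A1 → W7 → G7 → HQ: 16+7+5+4 = 32
The minimum is 32.
One optimal route: HQ → W7 → A1 → G7 → HQ (or its reverse).

32 miles — the shortest possible round trip.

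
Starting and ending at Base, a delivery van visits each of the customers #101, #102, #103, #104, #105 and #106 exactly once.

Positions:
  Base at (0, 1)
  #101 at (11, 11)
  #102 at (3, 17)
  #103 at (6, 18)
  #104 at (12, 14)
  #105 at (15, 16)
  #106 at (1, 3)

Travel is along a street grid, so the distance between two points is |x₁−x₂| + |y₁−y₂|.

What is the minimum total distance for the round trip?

With 6 stops there are 6!/2 = 360 distinct round trips (a route and its reverse cost the same).
Base→#101→#102→#103→#104→#105→#106→Base: 21+14+4+10+5+27+3 = 84
Base→#101→#102→#103→#104→#106→#105→Base: 21+14+4+10+22+27+30 = 128
Base→#101→#102→#103→#105→#104→#106→Base: 21+14+4+11+5+22+3 = 80
Base→#101→#102→#103→#105→#106→#104→Base: 21+14+4+11+27+22+25 = 124
Base→#101→#102→#103→#106→#104→#105→Base: 21+14+4+20+22+5+30 = 116
Base→#101→#102→#103→#106→#105→#104→Base: 21+14+4+20+27+5+25 = 116
Base→#101→#102→#104→#103→#105→#106→Base: 21+14+12+10+11+27+3 = 98
Base→#101→#102→#104→#103→#106→#105→Base: 21+14+12+10+20+27+30 = 134
… (352 more)
Base→#101→#104→#105→#103→#102→#106→Base: 21+4+5+11+4+16+3 = 64  ← best
The minimum is 64.
One optimal route: Base → #101 → #104 → #105 → #103 → #102 → #106 → Base (or its reverse).

64 — the shortest possible round trip.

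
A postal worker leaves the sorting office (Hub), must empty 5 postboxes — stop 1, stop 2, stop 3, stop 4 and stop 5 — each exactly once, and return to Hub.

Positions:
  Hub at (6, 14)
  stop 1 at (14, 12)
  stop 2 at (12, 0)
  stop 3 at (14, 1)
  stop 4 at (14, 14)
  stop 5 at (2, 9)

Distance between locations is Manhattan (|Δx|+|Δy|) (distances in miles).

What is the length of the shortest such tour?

With 5 stops there are 5!/2 = 60 distinct round trips (a route and its reverse cost the same).
Hub - stop 1 - stop 2 - stop 3 - stop 4 - stop 5 - Hub: 10+14+3+13+17+9 = 66
Hub - stop 1 - stop 2 - stop 3 - stop 5 - stop 4 - Hub: 10+14+3+20+17+8 = 72
Hub - stop 1 - stop 2 - stop 4 - stop 3 - stop 5 - Hub: 10+14+16+13+20+9 = 82
Hub - stop 1 - stop 2 - stop 4 - stop 5 - stop 3 - Hub: 10+14+16+17+20+21 = 98
Hub - stop 1 - stop 2 - stop 5 - stop 3 - stop 4 - Hub: 10+14+19+20+13+8 = 84
Hub - stop 1 - stop 2 - stop 5 - stop 4 - stop 3 - Hub: 10+14+19+17+13+21 = 94
Hub - stop 1 - stop 3 - stop 2 - stop 4 - stop 5 - Hub: 10+11+3+16+17+9 = 66
Hub - stop 1 - stop 3 - stop 2 - stop 5 - stop 4 - Hub: 10+11+3+19+17+8 = 68
Hub - stop 1 - stop 3 - stop 4 - stop 2 - stop 5 - Hub: 10+11+13+16+19+9 = 78
Hub - stop 1 - stop 3 - stop 4 - stop 5 - stop 2 - Hub: 10+11+13+17+19+20 = 90
Hub - stop 1 - stop 3 - stop 5 - stop 2 - stop 4 - Hub: 10+11+20+19+16+8 = 84
Hub - stop 1 - stop 3 - stop 5 - stop 4 - stop 2 - Hub: 10+11+20+17+16+20 = 94
Hub - stop 1 - stop 4 - stop 2 - stop 3 - stop 5 - Hub: 10+2+16+3+20+9 = 60
Hub - stop 1 - stop 4 - stop 2 - stop 5 - stop 3 - Hub: 10+2+16+19+20+21 = 88
… (46 more)
Hub - stop 4 - stop 1 - stop 3 - stop 2 - stop 5 - Hub: 8+2+11+3+19+9 = 52  ← best
The minimum is 52.
One optimal route: Hub → stop 4 → stop 1 → stop 3 → stop 2 → stop 5 → Hub (or its reverse).

52 miles — the shortest possible round trip.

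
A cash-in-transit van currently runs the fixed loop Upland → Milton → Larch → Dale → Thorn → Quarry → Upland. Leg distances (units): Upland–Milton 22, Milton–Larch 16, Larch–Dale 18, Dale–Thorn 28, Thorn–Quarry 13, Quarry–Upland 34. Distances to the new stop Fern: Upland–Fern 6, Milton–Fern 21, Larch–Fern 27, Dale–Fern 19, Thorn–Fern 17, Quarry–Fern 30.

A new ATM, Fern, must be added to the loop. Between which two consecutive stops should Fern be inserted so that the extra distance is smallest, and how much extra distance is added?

Adding 2 by placing Fern on the Quarry–Upland leg.

Insertion cost between consecutive stops i–j is d(i,Fern) + d(Fern,j) − d(i,j):
  between Upland and Milton: 6 + 21 − 22 = 5
  between Milton and Larch: 21 + 27 − 16 = 32
  between Larch and Dale: 27 + 19 − 18 = 28
  between Dale and Thorn: 19 + 17 − 28 = 8
  between Thorn and Quarry: 17 + 30 − 13 = 34
  between Quarry and Upland: 30 + 6 − 34 = 2
Cheapest insertion is between Quarry and Upland, adding 2.
New total = 131 + 2 = 133.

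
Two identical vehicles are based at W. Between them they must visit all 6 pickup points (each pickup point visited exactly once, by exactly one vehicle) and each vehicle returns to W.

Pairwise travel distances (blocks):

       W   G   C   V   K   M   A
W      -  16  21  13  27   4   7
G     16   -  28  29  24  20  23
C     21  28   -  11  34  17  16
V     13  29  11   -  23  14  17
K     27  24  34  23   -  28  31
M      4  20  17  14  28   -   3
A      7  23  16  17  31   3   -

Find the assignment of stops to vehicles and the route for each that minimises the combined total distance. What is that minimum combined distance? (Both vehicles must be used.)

Try each way of splitting the stops between the two vehicles (each non-empty) and, for each split, find the best tour for each vehicle:
  {G} + {C, V, K, M, A}: 32 + 84 = 116
  {C} + {G, V, K, M, A}: 42 + 87 = 129
  {G, C} + {V, K, M, A}: 65 + 74 = 139
  {V} + {G, C, K, M, A}: 26 + 97 = 123
  {G, V} + {C, K, M, A}: 58 + 84 = 142
  {C, V} + {G, K, M, A}: 45 + 78 = 123
  … (31 splits in total)
  {M} + {G, C, V, K, A}: 8 + 97 = 105  ← best
Best: vehicle 1 W → M → W = 8; vehicle 2 W → G → K → V → C → A → W = 97; combined 105.

105 blocks — the smallest possible combined total.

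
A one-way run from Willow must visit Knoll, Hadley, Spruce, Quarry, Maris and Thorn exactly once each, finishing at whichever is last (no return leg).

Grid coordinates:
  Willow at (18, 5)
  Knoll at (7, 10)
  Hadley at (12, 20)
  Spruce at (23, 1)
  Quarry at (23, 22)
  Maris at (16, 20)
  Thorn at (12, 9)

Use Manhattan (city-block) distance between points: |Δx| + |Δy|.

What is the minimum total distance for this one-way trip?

There are 6! = 720 possible orderings.
Willow - Knoll - Hadley - Spruce - Quarry - Maris - Thorn: 16+15+30+21+9+15 = 106
Willow - Knoll - Hadley - Spruce - Quarry - Thorn - Maris: 16+15+30+21+24+15 = 121
Willow - Knoll - Hadley - Spruce - Maris - Quarry - Thorn: 16+15+30+26+9+24 = 120
Willow - Knoll - Hadley - Spruce - Maris - Thorn - Quarry: 16+15+30+26+15+24 = 126
Willow - Knoll - Hadley - Spruce - Thorn - Quarry - Maris: 16+15+30+19+24+9 = 113
Willow - Knoll - Hadley - Spruce - Thorn - Maris - Quarry: 16+15+30+19+15+9 = 104
Willow - Knoll - Hadley - Quarry - Spruce - Maris - Thorn: 16+15+13+21+26+15 = 106
Willow - Knoll - Hadley - Quarry - Spruce - Thorn - Maris: 16+15+13+21+19+15 = 99
… (712 more)
Willow - Spruce - Quarry - Maris - Hadley - Thorn - Knoll: 9+21+9+4+11+6 = 60  ← best
The minimum is 60.
One shortest path: Willow → Spruce → Quarry → Maris → Hadley → Thorn → Knoll.

Shortest open route: 60.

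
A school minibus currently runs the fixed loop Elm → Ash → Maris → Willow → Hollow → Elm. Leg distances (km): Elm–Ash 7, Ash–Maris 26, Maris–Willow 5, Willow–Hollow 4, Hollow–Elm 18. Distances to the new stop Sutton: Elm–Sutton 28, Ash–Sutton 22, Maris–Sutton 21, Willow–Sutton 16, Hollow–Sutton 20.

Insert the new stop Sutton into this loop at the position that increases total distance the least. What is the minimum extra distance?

Insertion cost between consecutive stops i–j is d(i,Sutton) + d(Sutton,j) − d(i,j):
  between Elm and Ash: 28 + 22 − 7 = 43
  between Ash and Maris: 22 + 21 − 26 = 17
  between Maris and Willow: 21 + 16 − 5 = 32
  between Willow and Hollow: 16 + 20 − 4 = 32
  between Hollow and Elm: 20 + 28 − 18 = 30
Cheapest insertion is between Ash and Maris, adding 17.
New total = 60 + 17 = 77.

Adding 17 km by placing Sutton on the Ash–Maris leg.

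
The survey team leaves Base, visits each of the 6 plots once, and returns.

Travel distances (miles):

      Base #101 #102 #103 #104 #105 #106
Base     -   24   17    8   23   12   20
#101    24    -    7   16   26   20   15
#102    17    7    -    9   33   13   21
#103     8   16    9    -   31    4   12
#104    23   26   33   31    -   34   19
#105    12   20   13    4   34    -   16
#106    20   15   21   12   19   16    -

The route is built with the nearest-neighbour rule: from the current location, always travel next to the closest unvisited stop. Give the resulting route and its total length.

At Base the remaining stops are #103 8, #105 12, #102 17, #106 20, #104 23, #101 24; go to #103.
At #103 the remaining stops are #105 4, #102 9, #106 12, #101 16, #104 31; go to #105.
At #105 the remaining stops are #102 13, #106 16, #101 20, #104 34; go to #102.
At #102 the remaining stops are #101 7, #106 21, #104 33; go to #101.
At #101 the remaining stops are #106 15, #104 26; go to #106.
At #106 the remaining stops are #104 19; go to #104.
Return #104→Base: 23.
Total = 8 + 4 + 13 + 7 + 15 + 19 + 23 = 89.

Total distance 89 miles via the nearest-neighbour route Base → #103 → #105 → #102 → #101 → #106 → #104 → Base.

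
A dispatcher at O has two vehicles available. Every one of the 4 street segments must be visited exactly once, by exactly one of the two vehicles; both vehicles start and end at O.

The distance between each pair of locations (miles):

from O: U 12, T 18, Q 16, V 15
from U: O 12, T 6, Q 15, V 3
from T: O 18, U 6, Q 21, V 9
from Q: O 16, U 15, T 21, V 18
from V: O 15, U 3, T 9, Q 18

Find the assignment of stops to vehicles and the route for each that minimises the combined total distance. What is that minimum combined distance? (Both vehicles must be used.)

Check every non-empty split of the stops between the two vehicles; for each half take its own optimal tour:
  {U} + {T, Q, V}: 24 + 61 = 85
  {T} + {U, Q, V}: 36 + 49 = 85
  {U, T} + {Q, V}: 36 + 49 = 85
  {Q} + {U, T, V}: 32 + 42 = 74
  {U, Q} + {T, V}: 43 + 42 = 85
  {T, Q} + {U, V}: 55 + 30 = 85
  … (7 splits in total)
Best: vehicle 1 O → Q → O = 32; vehicle 2 O → U → T → V → O = 42; combined 74.

74 miles — the smallest possible combined total.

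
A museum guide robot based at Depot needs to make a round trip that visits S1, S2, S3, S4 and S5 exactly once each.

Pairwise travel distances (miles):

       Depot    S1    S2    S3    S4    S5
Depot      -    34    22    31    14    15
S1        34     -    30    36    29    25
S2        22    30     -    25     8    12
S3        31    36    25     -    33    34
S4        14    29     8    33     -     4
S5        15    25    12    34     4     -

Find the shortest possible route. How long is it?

Minimum total distance: 122 miles.

Depot - S1 - S2 - S3 - S4 - S5 - Depot: 34+30+25+33+4+15 = 141
Depot - S1 - S2 - S3 - S5 - S4 - Depot: 34+30+25+34+4+14 = 141
Depot - S1 - S2 - S4 - S3 - S5 - Depot: 34+30+8+33+34+15 = 154
Depot - S1 - S2 - S4 - S5 - S3 - Depot: 34+30+8+4+34+31 = 141
Depot - S1 - S2 - S5 - S3 - S4 - Depot: 34+30+12+34+33+14 = 157
Depot - S1 - S2 - S5 - S4 - S3 - Depot: 34+30+12+4+33+31 = 144
Depot - S1 - S3 - S2 - S4 - S5 - Depot: 34+36+25+8+4+15 = 122
Depot - S1 - S3 - S2 - S5 - S4 - Depot: 34+36+25+12+4+14 = 125
Depot - S1 - S3 - S4 - S2 - S5 - Depot: 34+36+33+8+12+15 = 138
Depot - S1 - S3 - S4 - S5 - S2 - Depot: 34+36+33+4+12+22 = 141
Depot - S1 - S3 - S5 - S2 - S4 - Depot: 34+36+34+12+8+14 = 138
Depot - S1 - S3 - S5 - S4 - S2 - Depot: 34+36+34+4+8+22 = 138
Depot - S1 - S4 - S2 - S3 - S5 - Depot: 34+29+8+25+34+15 = 145
Depot - S1 - S4 - S2 - S5 - S3 - Depot: 34+29+8+12+34+31 = 148
… (46 more)
The minimum is 122.
One optimal route: Depot → S1 → S3 → S2 → S4 → S5 → Depot (or its reverse).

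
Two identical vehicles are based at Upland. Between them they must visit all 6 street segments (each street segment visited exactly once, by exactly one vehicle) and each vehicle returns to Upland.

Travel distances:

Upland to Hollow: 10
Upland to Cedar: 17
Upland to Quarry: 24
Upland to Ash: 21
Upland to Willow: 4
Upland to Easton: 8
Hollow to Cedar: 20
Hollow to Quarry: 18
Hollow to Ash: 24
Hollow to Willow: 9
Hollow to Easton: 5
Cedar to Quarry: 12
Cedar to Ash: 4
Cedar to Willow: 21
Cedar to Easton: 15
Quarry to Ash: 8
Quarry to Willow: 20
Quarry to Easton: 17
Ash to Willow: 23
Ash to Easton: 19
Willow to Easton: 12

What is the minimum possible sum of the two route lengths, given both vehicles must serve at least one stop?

68 — the smallest possible combined total.

Check every non-empty split of the stops between the two vehicles; for each half take its own optimal tour:
  {Hollow} + {Cedar, Quarry, Ash, Willow, Easton}: 20 + 59 = 79
  {Cedar} + {Hollow, Quarry, Ash, Willow, Easton}: 34 + 64 = 98
  {Hollow, Cedar} + {Quarry, Ash, Willow, Easton}: 47 + 59 = 106
  {Quarry} + {Hollow, Cedar, Ash, Willow, Easton}: 48 + 58 = 106
  {Hollow, Quarry} + {Cedar, Ash, Willow, Easton}: 52 + 54 = 106
  {Cedar, Quarry} + {Hollow, Ash, Willow, Easton}: 53 + 58 = 111
  … (31 splits in total)
  {Willow} + {Hollow, Cedar, Quarry, Ash, Easton}: 8 + 60 = 68  ← best
Best: vehicle 1 Upland → Willow → Upland = 8; vehicle 2 Upland → Cedar → Ash → Quarry → Hollow → Easton → Upland = 60; combined 68.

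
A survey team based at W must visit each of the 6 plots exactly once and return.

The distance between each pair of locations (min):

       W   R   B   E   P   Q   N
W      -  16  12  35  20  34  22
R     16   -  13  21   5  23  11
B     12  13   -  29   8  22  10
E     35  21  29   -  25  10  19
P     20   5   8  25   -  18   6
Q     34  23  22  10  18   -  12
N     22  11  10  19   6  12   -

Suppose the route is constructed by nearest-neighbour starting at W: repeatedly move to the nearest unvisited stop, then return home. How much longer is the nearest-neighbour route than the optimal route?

8 min longer than the optimal tour.

From W: B=12, R=16, P=20, N=22, Q=34, E=35 → choose B (12).
From B: P=8, N=10, R=13, Q=22, E=29 → choose P (8).
From P: R=5, N=6, Q=18, E=25 → choose R (5).
From R: N=11, E=21, Q=23 → choose N (11).
From N: Q=12, E=19 → choose Q (12).
From Q: E=10 → choose E (10).
NN route W → B → P → R → N → Q → E → W costs 93.
Optimal: W → R → E → Q → N → P → B → W costs 85 (by enumerating all 360 distinct tours).
Excess = 93 − 85 = 8.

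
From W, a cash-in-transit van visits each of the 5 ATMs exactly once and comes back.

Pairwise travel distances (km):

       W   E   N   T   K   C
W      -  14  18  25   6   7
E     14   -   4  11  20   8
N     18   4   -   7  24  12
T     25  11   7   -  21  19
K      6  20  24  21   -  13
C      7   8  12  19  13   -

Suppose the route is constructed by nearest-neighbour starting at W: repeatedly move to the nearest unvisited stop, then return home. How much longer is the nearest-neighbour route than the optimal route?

W: K=6, C=7, E=14, N=18, T=25 ⇒ K
K: C=13, E=20, T=21, N=24 ⇒ C
C: E=8, N=12, T=19 ⇒ E
E: N=4, T=11 ⇒ N
N: T=7 ⇒ T
NN route W → K → C → E → N → T → W costs 63.
Optimal: W → K → T → N → E → C → W costs 53 (by enumerating all 60 distinct tours).
Excess = 63 − 53 = 10.

Excess over optimum: 10 km.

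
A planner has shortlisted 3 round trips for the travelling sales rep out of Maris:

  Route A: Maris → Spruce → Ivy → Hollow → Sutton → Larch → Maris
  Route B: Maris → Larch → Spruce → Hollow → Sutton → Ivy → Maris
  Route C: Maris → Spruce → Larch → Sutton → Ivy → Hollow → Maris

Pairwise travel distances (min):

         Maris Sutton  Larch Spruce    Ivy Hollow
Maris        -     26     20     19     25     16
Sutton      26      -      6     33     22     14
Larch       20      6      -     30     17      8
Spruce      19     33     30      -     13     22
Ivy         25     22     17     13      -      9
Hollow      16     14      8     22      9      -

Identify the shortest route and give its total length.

Route A: 19 + 13 + 9 + 14 + 6 + 20 = 81
Route B: 20 + 30 + 22 + 14 + 22 + 25 = 133
Route C: 19 + 30 + 6 + 22 + 9 + 16 = 102

81 min — Route A is the shortest.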